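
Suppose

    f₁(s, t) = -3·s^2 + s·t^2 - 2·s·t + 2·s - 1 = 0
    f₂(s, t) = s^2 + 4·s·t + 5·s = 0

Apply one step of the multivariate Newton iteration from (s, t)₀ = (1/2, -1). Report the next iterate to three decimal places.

At (1/2, -1): F = (0.750, 0.750).
Jacobian J = [[-6·s + t^2 - 2·t + 2, 2·s·t - 2·s], [2·s + 4·t + 5, 4·s]].
At the point, J = [[2.000, -2.000], [2.000, 2.000]] (det J = 8.000).
Solving J·Δ = −F gives Δ = (-0.375, 0.000).
Then the next iterate is (s, t)₁ = (0.125, -1.000).

(0.125, -1.000)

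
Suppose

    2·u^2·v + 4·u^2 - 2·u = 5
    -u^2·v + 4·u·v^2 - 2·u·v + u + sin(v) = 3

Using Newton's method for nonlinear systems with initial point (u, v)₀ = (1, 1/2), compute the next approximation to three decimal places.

(0.981, 1.576)

At (1, 1/2): F = (-2.000, -2.02057).
Jacobian J = [[4·u·v + 8·u - 2, 2·u^2], [-2·u·v + 4·v^2 - 2·v + 1, -u^2 + 8·u·v - 2·u + cos(v)]].
At the point, J = [[8.000, 2.000], [0.000, 1.87758]] (det J = 15.02066).
Solving J·Δ = −F gives Δ = (-0.019, 1.076).
Then the next iterate is (u, v)₁ = (0.981, 1.576).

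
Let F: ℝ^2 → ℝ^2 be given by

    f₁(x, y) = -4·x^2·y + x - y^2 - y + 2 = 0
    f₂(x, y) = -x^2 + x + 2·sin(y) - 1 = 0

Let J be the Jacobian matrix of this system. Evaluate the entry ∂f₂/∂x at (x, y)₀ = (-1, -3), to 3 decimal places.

∂f₂/∂x = -2·x + 1.
At (-1, -3) this is 3.000.

3.000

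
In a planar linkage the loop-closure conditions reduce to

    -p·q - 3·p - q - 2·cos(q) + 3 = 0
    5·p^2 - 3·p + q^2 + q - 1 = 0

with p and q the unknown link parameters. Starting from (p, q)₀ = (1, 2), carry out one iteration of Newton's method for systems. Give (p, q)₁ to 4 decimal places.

(0.3861, 1.4595)

At (1, 2): F = (-3.167706, 7.0000).
Jacobian J = [[-q - 3, -p + 2·sin(q) - 1], [10·p - 3, 2·q + 1]].
At the point, J = [[-5.0000, -0.181405], [7.0000, 5.0000]] (det J = -23.730164).
Solving J·Δ = −F gives Δ = (-0.6139, -0.5405).
Then the next iterate is (p, q)₁ = (0.3861, 1.4595).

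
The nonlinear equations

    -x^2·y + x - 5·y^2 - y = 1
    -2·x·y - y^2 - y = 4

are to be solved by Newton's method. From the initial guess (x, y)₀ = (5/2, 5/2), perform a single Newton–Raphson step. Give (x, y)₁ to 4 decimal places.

At (5/2, 5/2): F = (-47.8750, -25.2500).
Jacobian J = [[-2·x·y + 1, -x^2 - 10·y - 1], [-2·y, -2·x - 2·y - 1]].
At the point, J = [[-11.5000, -32.2500], [-5.0000, -11.0000]] (det J = -34.7500).
Solving J·Δ = −F gives Δ = (-8.2788, 1.4676).
Then the next iterate is (x, y)₁ = (-5.7788, 3.9676).

(-5.7788, 3.9676)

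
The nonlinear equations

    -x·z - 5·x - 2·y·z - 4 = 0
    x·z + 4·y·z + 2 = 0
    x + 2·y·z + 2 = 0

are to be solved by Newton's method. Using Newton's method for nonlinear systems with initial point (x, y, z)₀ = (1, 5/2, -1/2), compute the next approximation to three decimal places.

(-0.667, 3.000, -0.167)

At (1, 5/2, -1/2): F = (-6.000, -3.500, 0.500).
Jacobian J = [[-z - 5, -2·z, -x - 2·y], [z, 4·z, x + 4·y], [1, 2·z, 2·y]].
At the point, J = [[-4.500, 1.000, -6.000], [-0.500, -2.000, 11.000], [1.000, -1.000, 5.000]] (det J = -6.000).
Solving J·Δ = −F gives Δ = (-1.667, 0.500, 0.333).
Then the next iterate is (x, y, z)₁ = (-0.667, 3.000, -0.167).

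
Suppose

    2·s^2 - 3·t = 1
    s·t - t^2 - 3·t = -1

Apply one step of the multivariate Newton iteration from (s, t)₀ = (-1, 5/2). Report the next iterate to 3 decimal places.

At (-1, 5/2): F = (-6.500, -15.250).
Jacobian J = [[4·s, -3], [t, s - 2·t - 3]].
At the point, J = [[-4.000, -3.000], [2.500, -9.000]] (det J = 43.500).
Solving J·Δ = −F gives Δ = (-0.293, -1.776).
Then the next iterate is (s, t)₁ = (-1.293, 0.724).

(-1.293, 0.724)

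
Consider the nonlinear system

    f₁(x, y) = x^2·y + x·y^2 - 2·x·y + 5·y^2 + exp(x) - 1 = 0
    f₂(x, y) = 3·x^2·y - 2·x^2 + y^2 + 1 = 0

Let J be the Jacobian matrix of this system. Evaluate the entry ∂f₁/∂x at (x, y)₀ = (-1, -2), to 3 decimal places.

12.368

∂f₁/∂x = 2·x·y + y^2 - 2·y + exp(x).
At (-1, -2) this is 12.368.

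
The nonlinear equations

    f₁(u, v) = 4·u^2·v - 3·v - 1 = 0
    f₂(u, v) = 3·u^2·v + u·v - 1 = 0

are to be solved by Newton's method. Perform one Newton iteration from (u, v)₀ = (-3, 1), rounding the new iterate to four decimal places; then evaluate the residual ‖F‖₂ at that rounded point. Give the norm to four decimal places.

10.2520

At (-3, 1): F = (32.0000, 23.0000).
Jacobian J = [[8·u·v, 4·u^2 - 3], [6·u·v + v, 3·u^2 + u]].
At the point, J = [[-24.0000, 33.0000], [-17.0000, 24.0000]] (det J = -15.0000).
Solving J·Δ = −F gives Δ = (0.6000, -0.5333).
Then the next iterate is (u, v)₁ = (-2.4000, 0.4667).
Re-evaluating at (-2.4000, 0.4667): F = (8.352668, 5.944496), so ‖F‖₂ = 10.2520.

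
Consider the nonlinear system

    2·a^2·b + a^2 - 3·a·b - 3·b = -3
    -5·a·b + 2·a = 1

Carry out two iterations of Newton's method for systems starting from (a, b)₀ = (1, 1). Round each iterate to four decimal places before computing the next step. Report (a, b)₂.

At (1, 1): F = (0.0000, -4.0000).
Jacobian J = [[4·a·b + 2·a - 3·b, 2·a^2 - 3·a - 3], [-5·b + 2, -5·a]].
At the point, J = [[3.0000, -4.0000], [-3.0000, -5.0000]] (det J = -27.0000).
Solving J·Δ = −F gives Δ = (-0.5926, -0.4444).
Then the next iterate is (a, b)₁ = (0.4074, 0.5556).
Round to (0.4074, 0.5556) and repeat: F = (1.004552, -1.316957), J = [[0.053406, -3.890250], [-0.7780, -2.0370]].
Δ = (-2.2866, 0.2268), so (a, b)₂ = (-1.8792, 0.7824).

(-1.8792, 0.7824)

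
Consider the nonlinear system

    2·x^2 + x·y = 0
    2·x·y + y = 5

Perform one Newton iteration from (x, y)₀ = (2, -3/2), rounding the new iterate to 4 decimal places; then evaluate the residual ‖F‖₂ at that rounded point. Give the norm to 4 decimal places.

4.6122

At (2, -3/2): F = (5.0000, -12.5000).
Jacobian J = [[4·x + y, x], [2·y, 2·x + 1]].
At the point, J = [[6.5000, 2.0000], [-3.0000, 5.0000]] (det J = 38.5000).
Solving J·Δ = −F gives Δ = (-1.2987, 1.7208).
Then the next iterate is (x, y)₁ = (0.7013, 0.2208).
Re-evaluating at (0.7013, 0.2208): F = (1.138490, -4.469506), so ‖F‖₂ = 4.6122.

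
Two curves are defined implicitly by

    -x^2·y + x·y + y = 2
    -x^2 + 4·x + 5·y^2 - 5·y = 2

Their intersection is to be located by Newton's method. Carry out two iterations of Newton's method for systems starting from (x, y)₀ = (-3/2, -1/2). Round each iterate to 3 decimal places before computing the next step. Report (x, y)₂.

(-1.342, -0.942)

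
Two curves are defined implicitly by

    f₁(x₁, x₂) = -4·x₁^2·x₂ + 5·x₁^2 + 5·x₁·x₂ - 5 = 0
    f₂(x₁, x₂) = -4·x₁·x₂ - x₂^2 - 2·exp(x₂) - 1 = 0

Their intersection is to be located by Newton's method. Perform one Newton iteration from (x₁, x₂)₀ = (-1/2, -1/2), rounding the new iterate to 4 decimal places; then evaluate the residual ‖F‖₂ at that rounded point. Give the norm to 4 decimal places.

79.1970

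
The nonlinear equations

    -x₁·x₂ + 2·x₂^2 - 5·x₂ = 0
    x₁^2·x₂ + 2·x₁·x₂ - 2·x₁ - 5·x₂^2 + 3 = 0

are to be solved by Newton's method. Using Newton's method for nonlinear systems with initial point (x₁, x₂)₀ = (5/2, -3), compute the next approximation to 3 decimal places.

At (5/2, -3): F = (40.500, -80.750).
Jacobian J = [[-x₂, -x₁ + 4·x₂ - 5], [2·x₁·x₂ + 2·x₂ - 2, x₁^2 + 2·x₁ - 10·x₂]].
At the point, J = [[3.000, -19.500], [-23.000, 41.250]] (det J = -324.750).
Solving J·Δ = −F gives Δ = (0.296, 2.122).
Then the next iterate is (x₁, x₂)₁ = (2.796, -0.878).

(2.796, -0.878)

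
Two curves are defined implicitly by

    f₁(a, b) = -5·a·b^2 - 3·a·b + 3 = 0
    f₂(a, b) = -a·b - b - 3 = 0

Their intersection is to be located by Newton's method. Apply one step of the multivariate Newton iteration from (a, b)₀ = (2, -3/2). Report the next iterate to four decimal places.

(1.7143, -1.1429)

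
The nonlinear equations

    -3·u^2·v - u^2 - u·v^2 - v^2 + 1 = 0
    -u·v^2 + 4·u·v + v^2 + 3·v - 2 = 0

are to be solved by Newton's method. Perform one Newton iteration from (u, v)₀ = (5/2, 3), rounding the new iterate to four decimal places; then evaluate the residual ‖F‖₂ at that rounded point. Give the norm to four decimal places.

797.2088

At (5/2, 3): F = (-93.0000, 23.5000).
Jacobian J = [[-6·u·v - 2·u - v^2, -3·u^2 - 2·u·v - 2·v], [-v^2 + 4·v, -2·u·v + 4·u + 2·v + 3]].
At the point, J = [[-59.0000, -39.7500], [3.0000, 4.0000]] (det J = -116.7500).
Solving J·Δ = −F gives Δ = (4.8148, -9.4861).
Then the next iterate is (u, v)₁ = (7.3148, -6.4861).
Re-evaluating at (7.3148, -6.4861): F = (638.835897, -476.896833), so ‖F‖₂ = 797.2088.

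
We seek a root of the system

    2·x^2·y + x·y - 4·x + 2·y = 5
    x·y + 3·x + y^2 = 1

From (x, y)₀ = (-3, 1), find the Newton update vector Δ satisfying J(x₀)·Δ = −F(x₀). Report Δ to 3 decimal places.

(3.396, 1.585)

At (-3, 1): F = (24.000, -12.000).
Jacobian J = [[4·x·y + y - 4, 2·x^2 + x + 2], [y + 3, x + 2·y]].
At the point, J = [[-15.000, 17.000], [4.000, -1.000]] (det J = -53.000).
Solving J·Δ = −F gives Δ = (3.396, 1.585).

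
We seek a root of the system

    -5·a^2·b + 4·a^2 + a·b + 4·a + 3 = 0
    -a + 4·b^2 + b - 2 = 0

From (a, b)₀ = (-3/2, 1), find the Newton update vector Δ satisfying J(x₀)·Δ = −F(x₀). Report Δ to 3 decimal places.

(0.057, -0.494)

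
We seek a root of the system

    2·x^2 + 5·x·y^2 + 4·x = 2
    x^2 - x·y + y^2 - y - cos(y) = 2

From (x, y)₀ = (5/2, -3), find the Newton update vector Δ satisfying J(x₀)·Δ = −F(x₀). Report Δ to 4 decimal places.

(-18.3881, -12.6920)

At (5/2, -3): F = (133.0000, 24.739992).
Jacobian J = [[4·x + 5·y^2 + 4, 10·x·y], [2·x - y, -x + 2·y + sin(y) - 1]].
At the point, J = [[59.0000, -75.0000], [8.0000, -9.641120]] (det J = 31.173920).
Solving J·Δ = −F gives Δ = (-18.3881, -12.6920).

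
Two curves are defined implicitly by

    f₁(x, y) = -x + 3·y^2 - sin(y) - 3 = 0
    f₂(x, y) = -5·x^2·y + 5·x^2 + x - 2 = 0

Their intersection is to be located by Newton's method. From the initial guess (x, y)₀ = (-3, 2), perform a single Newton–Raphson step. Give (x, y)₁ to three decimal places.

(-2.642, 1.136)

At (-3, 2): F = (11.09070, -50.000).
Jacobian J = [[-1, 6·y - cos(y)], [-10·x·y + 10·x + 1, -5·x^2]].
At the point, J = [[-1.000, 12.41615], [31.000, -45.000]] (det J = -339.90055).
Solving J·Δ = −F gives Δ = (0.358, -0.864).
Then the next iterate is (x, y)₁ = (-2.642, 1.136).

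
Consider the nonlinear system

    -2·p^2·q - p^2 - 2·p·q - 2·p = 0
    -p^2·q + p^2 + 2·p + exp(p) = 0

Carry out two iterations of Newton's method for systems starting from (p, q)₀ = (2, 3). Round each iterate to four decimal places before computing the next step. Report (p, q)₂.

(-0.2266, 6.8961)

At (2, 3): F = (-44.0000, 3.389056).
Jacobian J = [[-4·p·q - 2·p - 2·q - 2, -2·p^2 - 2·p], [-2·p·q + 2·p + exp(p) + 2, -p^2]].
At the point, J = [[-36.0000, -12.0000], [1.389056, -4.0000]] (det J = 160.668673).
Solving J·Δ = −F gives Δ = (-1.3485, 0.3790).
Then the next iterate is (p, q)₁ = (0.6515, 3.3790).
Round to (0.6515, 3.3790) and repeat: F = (-8.998738, 2.211644), J = [[-18.866674, -2.151904], [0.818579, -0.424452]].
Δ = (-0.8781, 3.5171), so (p, q)₂ = (-0.2266, 6.8961).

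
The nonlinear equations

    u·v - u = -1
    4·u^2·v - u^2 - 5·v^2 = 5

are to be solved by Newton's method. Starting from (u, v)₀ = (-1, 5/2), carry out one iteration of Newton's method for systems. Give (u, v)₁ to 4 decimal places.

(-1.3384, 1.4924)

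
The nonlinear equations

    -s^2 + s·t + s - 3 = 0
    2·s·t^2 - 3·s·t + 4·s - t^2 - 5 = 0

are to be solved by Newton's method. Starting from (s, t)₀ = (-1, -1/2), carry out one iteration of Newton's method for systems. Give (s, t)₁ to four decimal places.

(0.8214, -0.4464)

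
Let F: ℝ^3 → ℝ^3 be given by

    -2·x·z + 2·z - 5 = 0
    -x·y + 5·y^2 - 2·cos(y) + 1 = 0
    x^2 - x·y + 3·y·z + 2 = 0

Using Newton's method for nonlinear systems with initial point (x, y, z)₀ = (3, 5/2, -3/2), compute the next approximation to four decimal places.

At (3, 5/2, -3/2): F = (1.0000, 26.352287, -7.7500).
Jacobian J = [[-2·z, 0, -2·x + 2], [-y, -x + 10·y + 2·sin(y), 0], [2·x - y, -x + 3·z, 3·y]].
At the point, J = [[3.0000, 0.0000, -4.0000], [-2.5000, 23.196944, 0.0000], [3.5000, -7.5000, 7.5000]] (det J = 771.688467).
Solving J·Δ = −F gives Δ = (-0.3181, -1.1703, 0.0115).
Then the next iterate is (x, y, z)₁ = (2.6819, 1.3297, -1.4885).

(2.6819, 1.3297, -1.4885)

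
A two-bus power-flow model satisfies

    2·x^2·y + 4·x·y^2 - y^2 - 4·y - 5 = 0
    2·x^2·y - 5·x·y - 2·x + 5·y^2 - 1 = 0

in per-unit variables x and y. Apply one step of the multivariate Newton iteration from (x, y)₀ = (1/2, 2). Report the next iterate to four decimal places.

(0.9148, 1.4066)

At (1/2, 2): F = (-8.0000, 14.0000).
Jacobian J = [[4·x·y + 4·y^2, 2·x^2 + 8·x·y - 2·y - 4], [4·x·y - 5·y - 2, 2·x^2 - 5·x + 10·y]].
At the point, J = [[20.0000, 0.5000], [-8.0000, 18.0000]] (det J = 364.0000).
Solving J·Δ = −F gives Δ = (0.4148, -0.5934).
Then the next iterate is (x, y)₁ = (0.9148, 1.4066).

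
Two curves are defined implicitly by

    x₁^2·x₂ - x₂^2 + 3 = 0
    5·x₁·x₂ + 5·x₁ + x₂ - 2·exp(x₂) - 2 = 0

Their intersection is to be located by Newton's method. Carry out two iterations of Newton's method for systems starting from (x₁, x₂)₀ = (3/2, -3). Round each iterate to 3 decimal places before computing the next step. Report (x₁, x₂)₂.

(-7.850, 0.108)

At (3/2, -3): F = (-12.750, -20.09957).
Jacobian J = [[2·x₁·x₂, x₁^2 - 2·x₂], [5·x₂ + 5, 5·x₁ - 2·exp(x₂) + 1]].
At the point, J = [[-9.000, 8.250], [-10.000, 8.40043]] (det J = 6.89617).
Solving J·Δ = −F gives Δ = (-8.514, -7.743).
Then the next iterate is (x₁, x₂)₁ = (-7.014, -10.743).
Round to (-7.014, -10.743) and repeat: F = (-640.92678, 328.94397), J = [[150.70280, 70.68220], [-48.715, -34.07004]].
Δ = (-0.836, 10.851), so (x₁, x₂)₂ = (-7.850, 0.108).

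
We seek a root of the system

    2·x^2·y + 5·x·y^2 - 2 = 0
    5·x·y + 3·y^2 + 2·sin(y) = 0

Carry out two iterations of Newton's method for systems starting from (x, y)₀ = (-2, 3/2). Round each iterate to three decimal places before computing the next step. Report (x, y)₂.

At (-2, 3/2): F = (-12.500, -6.25501).
Jacobian J = [[4·x·y + 5·y^2, 2·x^2 + 10·x·y], [5·y, 5·x + 6·y + 2·cos(y)]].
At the point, J = [[-0.750, -22.000], [7.500, -0.85853]] (det J = 165.64389).
Solving J·Δ = −F gives Δ = (0.766, -0.594).
Then the next iterate is (x, y)₁ = (-1.234, 0.906).
Round to (-1.234, 0.906) and repeat: F = (-4.30532, -1.55343), J = [[-0.36784, -8.13453], [4.530, 0.49980]].
Δ = (0.403, -0.548), so (x, y)₂ = (-0.831, 0.358).

(-0.831, 0.358)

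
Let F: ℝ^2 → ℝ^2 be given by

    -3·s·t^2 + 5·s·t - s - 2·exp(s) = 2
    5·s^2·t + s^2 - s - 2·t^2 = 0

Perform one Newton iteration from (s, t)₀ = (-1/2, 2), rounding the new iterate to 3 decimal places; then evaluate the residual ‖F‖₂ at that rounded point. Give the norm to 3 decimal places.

At (-1/2, 2): F = (-1.71306, -4.750).
Jacobian J = [[-3·t^2 + 5·t - 2·exp(s) - 1, -6·s·t + 5·s], [10·s·t + 2·s - 1, 5·s^2 - 4·t]].
At the point, J = [[-4.21306, 3.500], [-12.000, -6.750]] (det J = 70.43816).
Solving J·Δ = −F gives Δ = (-0.400, 0.008).
Then the next iterate is (s, t)₁ = (-0.900, 2.008).
Re-evaluating at (-0.900, 2.008): F = (-0.06257, 1.77827), so ‖F‖₂ = 1.779.

1.779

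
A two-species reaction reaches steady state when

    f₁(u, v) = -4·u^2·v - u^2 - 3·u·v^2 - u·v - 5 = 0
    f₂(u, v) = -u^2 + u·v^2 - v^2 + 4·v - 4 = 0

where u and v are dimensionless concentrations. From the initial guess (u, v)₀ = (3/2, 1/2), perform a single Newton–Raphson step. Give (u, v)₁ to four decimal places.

(0.0901, 0.5551)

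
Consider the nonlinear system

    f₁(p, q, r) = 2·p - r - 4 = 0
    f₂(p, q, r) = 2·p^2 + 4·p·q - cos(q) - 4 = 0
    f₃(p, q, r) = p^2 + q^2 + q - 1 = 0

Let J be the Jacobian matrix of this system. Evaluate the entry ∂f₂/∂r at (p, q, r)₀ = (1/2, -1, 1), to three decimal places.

∂f₂/∂r = 0.
At (1/2, -1, 1) this is 0.000.

0.000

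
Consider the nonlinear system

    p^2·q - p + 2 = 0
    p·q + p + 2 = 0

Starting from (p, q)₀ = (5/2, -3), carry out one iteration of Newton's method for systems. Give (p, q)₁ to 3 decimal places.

At (5/2, -3): F = (-19.250, -3.000).
Jacobian J = [[2·p·q - 1, p^2], [q + 1, p]].
At the point, J = [[-16.000, 6.250], [-2.000, 2.500]] (det J = -27.500).
Solving J·Δ = −F gives Δ = (-1.068, 0.345).
Then the next iterate is (p, q)₁ = (1.432, -2.655).

(1.432, -2.655)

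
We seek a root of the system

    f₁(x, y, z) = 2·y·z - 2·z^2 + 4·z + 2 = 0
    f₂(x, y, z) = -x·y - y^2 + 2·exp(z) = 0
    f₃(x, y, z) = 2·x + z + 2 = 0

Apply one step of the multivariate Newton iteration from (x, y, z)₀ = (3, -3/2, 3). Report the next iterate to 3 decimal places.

At (3, -3/2, 3): F = (-13.000, 42.42107, 11.000).
Jacobian J = [[0, 2·z, 2·y - 4·z + 4], [-y, -x - 2·y, 2·exp(z)], [2, 0, 1]].
At the point, J = [[0.000, 6.000, -11.000], [1.500, 0.000, 40.17107], [2.000, 0.000, 1.000]] (det J = 473.05289).
Solving J·Δ = −F gives Δ = (-5.067, 0.577, -0.867).
Then the next iterate is (x, y, z)₁ = (-2.067, -0.923, 2.133).

(-2.067, -0.923, 2.133)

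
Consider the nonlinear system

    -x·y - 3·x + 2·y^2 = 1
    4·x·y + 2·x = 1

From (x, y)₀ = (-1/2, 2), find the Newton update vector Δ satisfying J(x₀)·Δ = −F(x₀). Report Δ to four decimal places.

At (-1/2, 2): F = (9.5000, -6.0000).
Jacobian J = [[-y - 3, -x + 4·y], [4·y + 2, 4·x]].
At the point, J = [[-5.0000, 8.5000], [10.0000, -2.0000]] (det J = -75.0000).
Solving J·Δ = −F gives Δ = (0.4267, -0.8667).

(0.4267, -0.8667)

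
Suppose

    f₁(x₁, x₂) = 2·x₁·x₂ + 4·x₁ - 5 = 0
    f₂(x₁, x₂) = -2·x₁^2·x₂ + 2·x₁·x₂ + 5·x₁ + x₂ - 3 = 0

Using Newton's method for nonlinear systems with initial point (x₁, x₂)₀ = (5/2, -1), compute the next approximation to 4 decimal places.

(1.4744, -0.5897)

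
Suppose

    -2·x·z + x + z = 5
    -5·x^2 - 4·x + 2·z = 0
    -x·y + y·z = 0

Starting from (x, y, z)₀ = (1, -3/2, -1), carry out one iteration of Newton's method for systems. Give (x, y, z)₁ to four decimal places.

At (1, -3/2, -1): F = (-3.0000, -11.0000, 3.0000).
Jacobian J = [[-2·z + 1, 0, -2·x + 1], [-10·x - 4, 0, 2], [-y, -x + z, y]].
At the point, J = [[3.0000, 0.0000, -1.0000], [-14.0000, 0.0000, 2.0000], [1.5000, -2.0000, -1.5000]] (det J = -16.0000).
Solving J·Δ = −F gives Δ = (-2.1250, 6.9375, -9.3750).
Then the next iterate is (x, y, z)₁ = (-1.1250, 5.4375, -10.3750).

(-1.1250, 5.4375, -10.3750)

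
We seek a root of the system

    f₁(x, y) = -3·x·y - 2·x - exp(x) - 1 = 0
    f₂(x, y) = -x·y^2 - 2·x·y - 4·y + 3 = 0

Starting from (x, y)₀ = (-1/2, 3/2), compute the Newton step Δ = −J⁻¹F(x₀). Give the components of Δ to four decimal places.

(0.1027, -0.6093)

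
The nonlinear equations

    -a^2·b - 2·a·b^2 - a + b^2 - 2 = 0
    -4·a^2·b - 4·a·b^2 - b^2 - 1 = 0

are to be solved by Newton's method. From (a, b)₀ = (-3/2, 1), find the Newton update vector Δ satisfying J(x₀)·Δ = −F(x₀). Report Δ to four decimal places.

At (-3/2, 1): F = (1.2500, -5.0000).
Jacobian J = [[-2·a·b - 2·b^2 - 1, -a^2 - 4·a·b + 2·b], [-8·a·b - 4·b^2, -4·a^2 - 8·a·b - 2·b]].
At the point, J = [[0.0000, 5.7500], [8.0000, 1.0000]] (det J = -46.0000).
Solving J·Δ = −F gives Δ = (0.6522, -0.2174).

(0.6522, -0.2174)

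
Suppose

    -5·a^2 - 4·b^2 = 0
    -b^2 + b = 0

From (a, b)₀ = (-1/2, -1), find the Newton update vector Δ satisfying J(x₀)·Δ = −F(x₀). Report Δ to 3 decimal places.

At (-1/2, -1): F = (-5.250, -2.000).
Jacobian J = [[-10·a, -8·b], [0, -2·b + 1]].
At the point, J = [[5.000, 8.000], [0.000, 3.000]] (det J = 15.000).
Solving J·Δ = −F gives Δ = (-0.017, 0.667).

(-0.017, 0.667)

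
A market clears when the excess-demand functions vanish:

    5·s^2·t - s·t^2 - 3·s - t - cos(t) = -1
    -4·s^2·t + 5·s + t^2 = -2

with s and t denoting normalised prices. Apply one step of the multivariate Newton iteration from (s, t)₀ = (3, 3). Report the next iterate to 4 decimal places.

(1.6473, 3.2877)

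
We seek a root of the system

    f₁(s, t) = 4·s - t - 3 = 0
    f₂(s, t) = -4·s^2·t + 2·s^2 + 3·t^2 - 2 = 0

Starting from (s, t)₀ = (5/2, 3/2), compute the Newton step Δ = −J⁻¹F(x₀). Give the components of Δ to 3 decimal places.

(-1.289, 0.345)

At (5/2, 3/2): F = (5.500, -20.250).
Jacobian J = [[4, -1], [-8·s·t + 4·s, -4·s^2 + 6·t]].
At the point, J = [[4.000, -1.000], [-20.000, -16.000]] (det J = -84.000).
Solving J·Δ = −F gives Δ = (-1.289, 0.345).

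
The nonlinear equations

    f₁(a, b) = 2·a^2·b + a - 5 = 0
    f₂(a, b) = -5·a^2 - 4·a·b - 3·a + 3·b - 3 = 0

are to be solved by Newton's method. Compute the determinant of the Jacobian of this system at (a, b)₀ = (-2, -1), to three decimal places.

J = [[4·a·b + 1, 2·a^2], [-10·a - 4·b - 3, -4·a + 3]].
At the point, J = [[9.000, 8.000], [21.000, 11.000]].
det J = -69.000.

-69.000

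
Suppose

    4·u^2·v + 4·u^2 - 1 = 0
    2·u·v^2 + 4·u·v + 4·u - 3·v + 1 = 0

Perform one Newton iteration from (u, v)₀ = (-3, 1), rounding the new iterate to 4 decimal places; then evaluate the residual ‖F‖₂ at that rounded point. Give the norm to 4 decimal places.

22.2711

At (-3, 1): F = (71.0000, -32.0000).
Jacobian J = [[8·u·v + 8·u, 4·u^2], [2·v^2 + 4·v + 4, 4·u·v + 4·u - 3]].
At the point, J = [[-48.0000, 36.0000], [10.0000, -27.0000]] (det J = 936.0000).
Solving J·Δ = −F gives Δ = (0.8173, -0.8825).
Then the next iterate is (u, v)₁ = (-2.1827, 0.1175).
Re-evaluating at (-2.1827, 0.1175): F = (20.295881, -9.169439), so ‖F‖₂ = 22.2711.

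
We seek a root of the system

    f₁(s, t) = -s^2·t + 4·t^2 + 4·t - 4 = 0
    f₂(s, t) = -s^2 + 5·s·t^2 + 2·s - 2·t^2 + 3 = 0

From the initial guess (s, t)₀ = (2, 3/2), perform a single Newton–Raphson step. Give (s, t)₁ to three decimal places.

At (2, 3/2): F = (5.000, 21.000).
Jacobian J = [[-2·s·t, -s^2 + 8·t + 4], [-2·s + 5·t^2 + 2, 10·s·t - 4·t]].
At the point, J = [[-6.000, 12.000], [9.250, 24.000]] (det J = -255.000).
Solving J·Δ = −F gives Δ = (-0.518, -0.675).
Then the next iterate is (s, t)₁ = (1.482, 0.825).

(1.482, 0.825)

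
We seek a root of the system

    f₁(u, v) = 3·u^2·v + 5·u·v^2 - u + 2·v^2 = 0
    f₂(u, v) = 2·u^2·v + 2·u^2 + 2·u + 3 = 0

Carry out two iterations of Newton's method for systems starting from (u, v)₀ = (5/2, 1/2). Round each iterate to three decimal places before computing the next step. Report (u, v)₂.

(-0.099, 0.670)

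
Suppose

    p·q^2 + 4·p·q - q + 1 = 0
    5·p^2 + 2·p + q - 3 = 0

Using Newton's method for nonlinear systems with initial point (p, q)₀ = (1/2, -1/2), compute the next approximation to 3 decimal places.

(0.738, -0.917)

At (1/2, -1/2): F = (0.625, -1.250).
Jacobian J = [[q^2 + 4·q, 2·p·q + 4·p - 1], [10·p + 2, 1]].
At the point, J = [[-1.750, 0.500], [7.000, 1.000]] (det J = -5.250).
Solving J·Δ = −F gives Δ = (0.238, -0.417).
Then the next iterate is (p, q)₁ = (0.738, -0.917).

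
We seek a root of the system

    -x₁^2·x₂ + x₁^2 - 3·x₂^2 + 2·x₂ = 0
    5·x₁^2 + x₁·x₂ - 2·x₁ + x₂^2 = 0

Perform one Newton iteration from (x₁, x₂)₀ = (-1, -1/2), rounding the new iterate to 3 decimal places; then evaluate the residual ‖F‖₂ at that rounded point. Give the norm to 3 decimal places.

1.965

At (-1, -1/2): F = (-0.250, 7.750).
Jacobian J = [[-2·x₁·x₂ + 2·x₁, -x₁^2 - 6·x₂ + 2], [10·x₁ + x₂ - 2, x₁ + 2·x₂]].
At the point, J = [[-3.000, 4.000], [-12.500, -2.000]] (det J = 56.000).
Solving J·Δ = −F gives Δ = (0.545, 0.471).
Then the next iterate is (x₁, x₂)₁ = (-0.455, -0.029).
Re-evaluating at (-0.455, -0.029): F = (0.15251, 1.95916), so ‖F‖₂ = 1.965.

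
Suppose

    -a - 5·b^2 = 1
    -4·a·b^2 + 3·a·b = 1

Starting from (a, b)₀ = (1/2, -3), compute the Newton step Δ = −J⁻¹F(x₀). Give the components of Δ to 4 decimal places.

At (1/2, -3): F = (-46.5000, -23.5000).
Jacobian J = [[-1, -10·b], [-4·b^2 + 3·b, -8·a·b + 3·a]].
At the point, J = [[-1.0000, 30.0000], [-45.0000, 13.5000]] (det J = 1336.5000).
Solving J·Δ = −F gives Δ = (-0.0578, 1.5481).

(-0.0578, 1.5481)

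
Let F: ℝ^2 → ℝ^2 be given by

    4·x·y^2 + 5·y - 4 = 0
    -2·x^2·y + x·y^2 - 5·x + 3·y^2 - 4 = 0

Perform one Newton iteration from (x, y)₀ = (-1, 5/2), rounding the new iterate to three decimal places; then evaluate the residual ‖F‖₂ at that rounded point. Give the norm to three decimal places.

5.353

At (-1, 5/2): F = (-16.500, 8.500).
Jacobian J = [[4·y^2, 8·x·y + 5], [-4·x·y + y^2 - 5, -2·x^2 + 2·x·y + 6·y]].
At the point, J = [[25.000, -15.000], [11.250, 8.000]] (det J = 368.750).
Solving J·Δ = −F gives Δ = (0.012, -1.080).
Then the next iterate is (x, y)₁ = (-0.988, 1.420).
Re-evaluating at (-0.988, 1.420): F = (-4.86881, 2.22475), so ‖F‖₂ = 5.353.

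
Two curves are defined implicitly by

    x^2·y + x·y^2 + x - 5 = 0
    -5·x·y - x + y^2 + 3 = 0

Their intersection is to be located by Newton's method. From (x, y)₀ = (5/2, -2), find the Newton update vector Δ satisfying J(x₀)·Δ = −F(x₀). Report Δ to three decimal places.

(-1.661, 0.882)

At (5/2, -2): F = (-5.000, 29.500).
Jacobian J = [[2·x·y + y^2 + 1, x^2 + 2·x·y], [-5·y - 1, -5·x + 2·y]].
At the point, J = [[-5.000, -3.750], [9.000, -16.500]] (det J = 116.250).
Solving J·Δ = −F gives Δ = (-1.661, 0.882).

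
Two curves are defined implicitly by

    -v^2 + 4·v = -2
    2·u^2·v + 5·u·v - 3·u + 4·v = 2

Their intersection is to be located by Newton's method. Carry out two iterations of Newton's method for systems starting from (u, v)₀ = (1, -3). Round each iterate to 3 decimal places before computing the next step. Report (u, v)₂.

(-0.211, -0.518)

At (1, -3): F = (-19.000, -38.000).
Jacobian J = [[0, -2·v + 4], [4·u·v + 5·v - 3, 2·u^2 + 5·u + 4]].
At the point, J = [[0.000, 10.000], [-30.000, 11.000]] (det J = 300.000).
Solving J·Δ = −F gives Δ = (-0.570, 1.900).
Then the next iterate is (u, v)₁ = (0.430, -1.100).
Round to (0.430, -1.100) and repeat: F = (-3.610, -10.46178), J = [[0.000, 6.200], [-10.392, 6.51980]].
Δ = (-0.641, 0.582), so (u, v)₂ = (-0.211, -0.518).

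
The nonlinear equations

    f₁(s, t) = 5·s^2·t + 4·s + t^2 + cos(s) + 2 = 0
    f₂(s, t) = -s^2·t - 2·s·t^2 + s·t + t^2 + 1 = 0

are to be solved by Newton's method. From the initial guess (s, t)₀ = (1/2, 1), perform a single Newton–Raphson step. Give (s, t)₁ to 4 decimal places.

(0.7643, -1.8859)

At (1/2, 1): F = (7.127583, 1.2500).
Jacobian J = [[10·s·t - sin(s) + 4, 5·s^2 + 2·t], [-2·s·t - 2·t^2 + t, -s^2 - 4·s·t + s + 2·t]].
At the point, J = [[8.520574, 3.2500], [-2.0000, 0.2500]] (det J = 8.630144).
Solving J·Δ = −F gives Δ = (0.2643, -2.8859).
Then the next iterate is (s, t)₁ = (0.7643, -1.8859).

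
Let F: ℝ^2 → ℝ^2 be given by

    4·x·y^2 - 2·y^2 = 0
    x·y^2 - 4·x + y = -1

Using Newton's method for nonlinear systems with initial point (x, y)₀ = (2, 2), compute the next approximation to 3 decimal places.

(1.000, 1.667)

At (2, 2): F = (24.000, 3.000).
Jacobian J = [[4·y^2, 8·x·y - 4·y], [y^2 - 4, 2·x·y + 1]].
At the point, J = [[16.000, 24.000], [0.000, 9.000]] (det J = 144.000).
Solving J·Δ = −F gives Δ = (-1.000, -0.333).
Then the next iterate is (x, y)₁ = (1.000, 1.667).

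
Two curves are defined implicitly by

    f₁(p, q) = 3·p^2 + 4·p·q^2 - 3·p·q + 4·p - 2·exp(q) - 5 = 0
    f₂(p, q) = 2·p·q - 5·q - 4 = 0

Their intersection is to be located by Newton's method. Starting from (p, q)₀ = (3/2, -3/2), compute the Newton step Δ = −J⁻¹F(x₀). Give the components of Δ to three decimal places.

At (3/2, -3/2): F = (27.55374, -1.000).
Jacobian J = [[6·p + 4·q^2 - 3·q + 4, 8·p·q - 3·p - 2·exp(q)], [2·q, 2·p - 5]].
At the point, J = [[26.500, -22.94626], [-3.000, -2.000]] (det J = -121.83878).
Solving J·Δ = −F gives Δ = (-0.641, 0.461).

(-0.641, 0.461)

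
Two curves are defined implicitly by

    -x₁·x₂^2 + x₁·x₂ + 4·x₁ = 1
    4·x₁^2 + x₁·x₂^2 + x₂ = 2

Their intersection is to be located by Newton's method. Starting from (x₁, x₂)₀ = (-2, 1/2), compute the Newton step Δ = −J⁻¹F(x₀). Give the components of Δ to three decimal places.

(2.235, -21.206)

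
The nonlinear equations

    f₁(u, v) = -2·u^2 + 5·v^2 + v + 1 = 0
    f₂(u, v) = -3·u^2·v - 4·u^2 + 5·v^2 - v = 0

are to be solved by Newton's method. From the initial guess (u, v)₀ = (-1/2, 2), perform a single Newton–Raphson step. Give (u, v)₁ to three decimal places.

At (-1/2, 2): F = (22.500, 15.500).
Jacobian J = [[-4·u, 10·v + 1], [-6·u·v - 8·u, -3·u^2 + 10·v - 1]].
At the point, J = [[2.000, 21.000], [10.000, 18.250]] (det J = -173.500).
Solving J·Δ = −F gives Δ = (0.491, -1.118).
Then the next iterate is (u, v)₁ = (-0.009, 0.882).

(-0.009, 0.882)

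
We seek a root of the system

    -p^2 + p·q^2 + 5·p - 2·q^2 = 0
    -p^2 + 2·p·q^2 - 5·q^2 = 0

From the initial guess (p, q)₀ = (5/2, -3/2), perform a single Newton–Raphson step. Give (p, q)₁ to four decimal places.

(-10.0000, -15.3333)

At (5/2, -3/2): F = (7.3750, -6.2500).
Jacobian J = [[-2·p + q^2 + 5, 2·p·q - 4·q], [-2·p + 2·q^2, 4·p·q - 10·q]].
At the point, J = [[2.2500, -1.5000], [-0.5000, 0.0000]] (det J = -0.7500).
Solving J·Δ = −F gives Δ = (-12.5000, -13.8333).
Then the next iterate is (p, q)₁ = (-10.0000, -15.3333).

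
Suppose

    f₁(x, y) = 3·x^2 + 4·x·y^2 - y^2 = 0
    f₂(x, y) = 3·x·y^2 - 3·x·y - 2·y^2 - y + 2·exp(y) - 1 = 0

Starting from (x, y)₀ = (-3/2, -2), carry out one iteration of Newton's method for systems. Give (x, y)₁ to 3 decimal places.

(-0.445, -1.505)

At (-3/2, -2): F = (-21.250, -33.72933).
Jacobian J = [[6·x + 4·y^2, 8·x·y - 2·y], [3·y^2 - 3·y, 6·x·y - 3·x - 4·y + 2·exp(y) - 1]].
At the point, J = [[7.000, 28.000], [18.000, 29.77067]] (det J = -295.60531).
Solving J·Δ = −F gives Δ = (1.055, 0.495).
Then the next iterate is (x, y)₁ = (-0.445, -1.505).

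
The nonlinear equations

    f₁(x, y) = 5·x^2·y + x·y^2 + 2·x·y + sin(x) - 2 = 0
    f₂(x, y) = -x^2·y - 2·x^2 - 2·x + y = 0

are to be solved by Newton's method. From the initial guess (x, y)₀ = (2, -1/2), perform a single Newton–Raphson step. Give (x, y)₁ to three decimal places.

(0.717, -0.579)

At (2, -1/2): F = (-12.59070, -10.500).
Jacobian J = [[10·x·y + y^2 + 2·y + cos(x), 5·x^2 + 2·x·y + 2·x], [-2·x·y - 4·x - 2, -x^2 + 1]].
At the point, J = [[-11.16615, 22.000], [-8.000, -3.000]] (det J = 209.49844).
Solving J·Δ = −F gives Δ = (-1.283, -0.079).
Then the next iterate is (x, y)₁ = (0.717, -0.579).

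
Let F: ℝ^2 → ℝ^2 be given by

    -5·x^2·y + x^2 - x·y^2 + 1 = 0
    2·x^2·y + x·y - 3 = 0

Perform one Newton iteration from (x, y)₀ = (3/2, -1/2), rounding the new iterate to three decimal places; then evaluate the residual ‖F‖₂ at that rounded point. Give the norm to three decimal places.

7.386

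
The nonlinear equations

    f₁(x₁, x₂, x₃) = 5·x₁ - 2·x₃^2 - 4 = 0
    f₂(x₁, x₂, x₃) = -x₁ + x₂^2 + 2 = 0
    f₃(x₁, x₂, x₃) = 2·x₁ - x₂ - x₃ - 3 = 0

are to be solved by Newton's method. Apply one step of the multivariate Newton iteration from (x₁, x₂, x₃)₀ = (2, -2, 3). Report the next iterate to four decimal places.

At (2, -2, 3): F = (-12.0000, 4.0000, 0.0000).
Jacobian J = [[5, 0, -4·x₃], [-1, 2·x₂, 0], [2, -1, -1]].
At the point, J = [[5.0000, 0.0000, -12.0000], [-1.0000, -4.0000, 0.0000], [2.0000, -1.0000, -1.0000]] (det J = -88.0000).
Solving J·Δ = −F gives Δ = (0.0000, 1.0000, -1.0000).
Then the next iterate is (x₁, x₂, x₃)₁ = (2.0000, -1.0000, 2.0000).

(2.0000, -1.0000, 2.0000)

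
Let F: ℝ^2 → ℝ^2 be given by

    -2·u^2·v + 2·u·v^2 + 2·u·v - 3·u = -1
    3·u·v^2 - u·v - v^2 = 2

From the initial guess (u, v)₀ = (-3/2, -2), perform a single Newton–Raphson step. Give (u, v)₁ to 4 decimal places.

(-0.5008, -1.4463)

At (-3/2, -2): F = (8.5000, -27.0000).
Jacobian J = [[-4·u·v + 2·v^2 + 2·v - 3, -2·u^2 + 4·u·v + 2·u], [3·v^2 - v, 6·u·v - u - 2·v]].
At the point, J = [[-11.0000, 4.5000], [14.0000, 23.5000]] (det J = -321.5000).
Solving J·Δ = −F gives Δ = (0.9992, 0.5537).
Then the next iterate is (u, v)₁ = (-0.5008, -1.4463).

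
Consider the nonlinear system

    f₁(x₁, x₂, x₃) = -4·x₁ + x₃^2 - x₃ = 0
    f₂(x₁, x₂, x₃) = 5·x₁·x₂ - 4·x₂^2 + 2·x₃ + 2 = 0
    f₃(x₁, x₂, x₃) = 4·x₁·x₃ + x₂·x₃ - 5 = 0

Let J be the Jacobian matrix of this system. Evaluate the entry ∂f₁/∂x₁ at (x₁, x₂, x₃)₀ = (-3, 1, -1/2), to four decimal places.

-4.0000

∂f₁/∂x₁ = -4.
At (-3, 1, -1/2) this is -4.0000.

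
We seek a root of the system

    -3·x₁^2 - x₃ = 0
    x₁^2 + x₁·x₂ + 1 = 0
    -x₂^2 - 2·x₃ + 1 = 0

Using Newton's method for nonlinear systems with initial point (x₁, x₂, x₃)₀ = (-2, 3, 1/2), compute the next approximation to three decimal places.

(-1.095, 2.048, -1.143)

At (-2, 3, 1/2): F = (-12.500, -1.000, -9.000).
Jacobian J = [[-6·x₁, 0, -1], [2·x₁ + x₂, x₁, 0], [0, -2·x₂, -2]].
At the point, J = [[12.000, 0.000, -1.000], [-1.000, -2.000, 0.000], [0.000, -6.000, -2.000]] (det J = 42.000).
Solving J·Δ = −F gives Δ = (0.905, -0.952, -1.643).
Then the next iterate is (x₁, x₂, x₃)₁ = (-1.095, 2.048, -1.143).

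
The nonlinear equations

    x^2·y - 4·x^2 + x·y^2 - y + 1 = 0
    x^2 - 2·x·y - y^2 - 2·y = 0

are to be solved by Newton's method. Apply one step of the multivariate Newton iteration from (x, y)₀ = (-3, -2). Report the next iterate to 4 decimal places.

At (-3, -2): F = (-63.0000, -3.0000).
Jacobian J = [[2·x·y - 8·x + y^2, x^2 + 2·x·y - 1], [2·x - 2·y, -2·x - 2·y - 2]].
At the point, J = [[40.0000, 20.0000], [-2.0000, 8.0000]] (det J = 360.0000).
Solving J·Δ = −F gives Δ = (1.2333, 0.6833).
Then the next iterate is (x, y)₁ = (-1.7667, -1.3167).

(-1.7667, -1.3167)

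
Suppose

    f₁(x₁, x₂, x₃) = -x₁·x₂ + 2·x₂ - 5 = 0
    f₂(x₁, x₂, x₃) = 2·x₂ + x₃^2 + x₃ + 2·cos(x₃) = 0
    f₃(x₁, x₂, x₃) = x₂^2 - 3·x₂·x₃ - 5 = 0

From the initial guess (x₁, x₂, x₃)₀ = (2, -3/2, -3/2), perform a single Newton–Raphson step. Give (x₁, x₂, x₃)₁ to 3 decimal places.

At (2, -3/2, -3/2): F = (-5.000, -2.10853, -9.500).
Jacobian J = [[-x₂, -x₁ + 2, 0], [0, 2, 2·x₃ - 2·sin(x₃) + 1], [0, 2·x₂ - 3·x₃, -3·x₂]].
At the point, J = [[1.500, 0.000, 0.000], [0.000, 2.000, -0.00501], [0.000, 1.500, 4.500]] (det J = 13.51127).
Solving J·Δ = −F gives Δ = (3.333, 1.059, 1.758).
Then the next iterate is (x₁, x₂, x₃)₁ = (5.333, -0.441, 0.258).

(5.333, -0.441, 0.258)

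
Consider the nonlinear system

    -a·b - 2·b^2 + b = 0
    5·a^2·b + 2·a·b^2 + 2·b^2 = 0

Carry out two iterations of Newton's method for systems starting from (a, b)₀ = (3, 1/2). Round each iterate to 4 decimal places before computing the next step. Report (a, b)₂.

(2.0559, 0.0682)

At (3, 1/2): F = (-1.5000, 24.5000).
Jacobian J = [[-b, -a - 4·b + 1], [10·a·b + 2·b^2, 5·a^2 + 4·a·b + 4·b]].
At the point, J = [[-0.5000, -4.0000], [15.5000, 53.0000]] (det J = 35.5000).
Solving J·Δ = −F gives Δ = (-0.5211, -0.3099).
Then the next iterate is (a, b)₁ = (2.4789, 0.1901).
Round to (2.4789, 0.1901) and repeat: F = (-0.353415, 6.092211), J = [[-0.1901, -2.2393], [4.784665, 33.370082]].
Δ = (-0.4230, -0.1219), so (a, b)₂ = (2.0559, 0.0682).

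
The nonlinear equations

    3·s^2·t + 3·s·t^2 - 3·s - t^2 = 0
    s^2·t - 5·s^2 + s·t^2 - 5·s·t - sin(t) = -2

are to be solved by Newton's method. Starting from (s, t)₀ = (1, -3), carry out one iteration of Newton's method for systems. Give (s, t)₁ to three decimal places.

(-5.088, -6.392)

At (1, -3): F = (6.000, 18.14112).
Jacobian J = [[6·s·t + 3·t^2 - 3, 3·s^2 + 6·s·t - 2·t], [2·s·t - 10·s + t^2 - 5·t, s^2 + 2·s·t - 5·s - cos(t)]].
At the point, J = [[6.000, -9.000], [8.000, -9.01001]] (det J = 17.93995).
Solving J·Δ = −F gives Δ = (-6.088, -3.392).
Then the next iterate is (s, t)₁ = (-5.088, -6.392).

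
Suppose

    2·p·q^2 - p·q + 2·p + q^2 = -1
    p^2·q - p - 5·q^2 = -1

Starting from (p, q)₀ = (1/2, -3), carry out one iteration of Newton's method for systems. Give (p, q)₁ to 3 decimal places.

(0.369, -1.521)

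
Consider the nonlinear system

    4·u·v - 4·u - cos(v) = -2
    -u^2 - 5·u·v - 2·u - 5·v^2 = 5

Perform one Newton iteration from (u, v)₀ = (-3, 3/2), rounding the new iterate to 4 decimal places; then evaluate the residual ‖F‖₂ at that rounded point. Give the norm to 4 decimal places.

At (-3, 3/2): F = (-4.070737, 3.2500).
Jacobian J = [[4·v - 4, 4·u + sin(v)], [-2·u - 5·v - 2, -5·u - 10·v]].
At the point, J = [[2.0000, -11.002505], [-3.5000, 0.0000]] (det J = -38.508768).
Solving J·Δ = −F gives Δ = (0.9286, -0.2012).
Then the next iterate is (u, v)₁ = (-2.0714, 1.2988).
Re-evaluating at (-2.0714, 1.2988): F = (-0.744392, -0.130634), so ‖F‖₂ = 0.7558.

0.7558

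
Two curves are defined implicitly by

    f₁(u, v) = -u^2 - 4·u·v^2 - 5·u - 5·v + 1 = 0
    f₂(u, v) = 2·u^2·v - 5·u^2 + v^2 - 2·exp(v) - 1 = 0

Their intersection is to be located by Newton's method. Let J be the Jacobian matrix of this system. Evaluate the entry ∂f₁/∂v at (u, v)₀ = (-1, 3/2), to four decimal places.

7.0000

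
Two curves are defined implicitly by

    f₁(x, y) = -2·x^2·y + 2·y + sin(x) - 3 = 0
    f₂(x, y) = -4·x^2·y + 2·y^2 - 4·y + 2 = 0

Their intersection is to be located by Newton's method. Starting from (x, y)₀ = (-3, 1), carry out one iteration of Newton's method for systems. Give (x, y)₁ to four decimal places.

At (-3, 1): F = (-19.141120, -36.0000).
Jacobian J = [[-4·x·y + cos(x), -2·x^2 + 2], [-8·x·y, -4·x^2 + 4·y - 4]].
At the point, J = [[11.010008, -16.0000], [24.0000, -36.0000]] (det J = -12.360270).
Solving J·Δ = −F gives Δ = (9.1487, 5.0991).
Then the next iterate is (x, y)₁ = (6.1487, 6.0991).

(6.1487, 6.0991)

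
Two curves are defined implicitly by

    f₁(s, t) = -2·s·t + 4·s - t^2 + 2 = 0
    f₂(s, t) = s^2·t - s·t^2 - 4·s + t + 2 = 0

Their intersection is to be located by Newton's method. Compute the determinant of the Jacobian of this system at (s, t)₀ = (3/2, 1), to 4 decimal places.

-9.5000

J = [[-2·t + 4, -2·s - 2·t], [2·s·t - t^2 - 4, s^2 - 2·s·t + 1]].
At the point, J = [[2.0000, -5.0000], [-2.0000, 0.2500]].
det J = -9.5000.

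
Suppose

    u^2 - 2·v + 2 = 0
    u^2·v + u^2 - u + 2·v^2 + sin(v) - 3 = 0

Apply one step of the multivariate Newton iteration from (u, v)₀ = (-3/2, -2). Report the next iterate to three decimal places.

(0.464, -0.821)

At (-3/2, -2): F = (8.250, 3.34070).
Jacobian J = [[2·u, -2], [2·u·v + 2·u - 1, u^2 + 4·v + cos(v)]].
At the point, J = [[-3.000, -2.000], [2.000, -6.16615]] (det J = 22.49844).
Solving J·Δ = −F gives Δ = (1.964, 1.179).
Then the next iterate is (u, v)₁ = (0.464, -0.821).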